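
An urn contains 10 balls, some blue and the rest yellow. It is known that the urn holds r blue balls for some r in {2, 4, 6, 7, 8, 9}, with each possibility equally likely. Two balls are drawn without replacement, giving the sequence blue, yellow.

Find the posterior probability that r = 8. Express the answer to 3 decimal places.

For each hypothesis, P(data | H) works out to: P(data | r = 2) = (2/10)(8/9) = 8/45; P(data | r = 4) = (4/10)(6/9) = 4/15; P(data | r = 6) = (6/10)(4/9) = 4/15; P(data | r = 7) = (7/10)(3/9) = 7/30; P(data | r = 8) = (8/10)(2/9) = 8/45; P(data | r = 9) = (9/10)(1/9) = 1/10.
The prior-weighted likelihoods are 1/6 · 8/45 = 4/135, 1/6 · 4/15 = 2/45, 1/6 · 4/15 = 2/45, 1/6 · 7/30 = 7/180, 1/6 · 8/45 = 4/135, 1/6 · 1/10 = 1/60; these sum to 11/54.
Therefore the posterior P(r = 8 | data) = (4/135) / (11/54) = 8/55.

0.145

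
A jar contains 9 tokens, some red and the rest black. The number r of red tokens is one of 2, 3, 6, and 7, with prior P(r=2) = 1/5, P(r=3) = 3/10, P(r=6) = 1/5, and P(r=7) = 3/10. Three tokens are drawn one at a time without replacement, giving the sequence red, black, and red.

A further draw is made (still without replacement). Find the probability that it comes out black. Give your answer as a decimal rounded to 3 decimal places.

0.387

Under each hypothesis, the probability of the observed sequence is: P(data | r = 2) = (2/9)(7/8)(1/7) = 1/36; P(data | r = 3) = (3/9)(6/8)(2/7) = 1/14; P(data | r = 6) = (6/9)(3/8)(5/7) = 5/28; P(data | r = 7) = (7/9)(2/8)(6/7) = 1/6.
The prior-weighted likelihoods are 1/5 · 1/36 = 1/180, 3/10 · 1/14 = 3/140, 1/5 · 5/28 = 1/28, 3/10 · 1/6 = 1/20; with total 71/630.
Dividing through by the total gives posterior P(r = 2 | data) = 7/142, P(r = 3 | data) = 27/142, P(r = 6 | data) = 45/142, P(r = 7 | data) = 63/142.
The predictive probability is P(black next | data) = (1)(7/142) + (5/6)(27/142) + (1/3)(45/142) + (1/6)(63/142) = 55/142.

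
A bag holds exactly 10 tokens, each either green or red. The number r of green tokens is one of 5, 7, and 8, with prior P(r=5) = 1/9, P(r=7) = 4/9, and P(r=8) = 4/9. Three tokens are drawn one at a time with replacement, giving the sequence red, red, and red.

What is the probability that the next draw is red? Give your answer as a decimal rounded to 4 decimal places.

The likelihood of the observed sequence under each hypothesis: P(data | r = 5) = (5/10)(5/10)(5/10) = 0.125; P(data | r = 7) = (3/10)(3/10)(3/10) = 0.027; P(data | r = 8) = (2/10)(2/10)(2/10) = 0.008.
The prior-weighted likelihoods are 1/9 · 0.125 = 0.013889, 4/9 · 0.027 = 0.012, 4/9 · 0.008 = 0.0035556; summing to 0.029444.
Dividing through by the total gives posterior P(r = 5 | data) = 0.4717, P(r = 7 | data) = 0.40755, P(r = 8 | data) = 0.12075.
The predictive probability is P(red next | data) = (1/2)(0.4717) + (3/10)(0.40755) + (1/5)(0.12075) = 0.38226.

0.3823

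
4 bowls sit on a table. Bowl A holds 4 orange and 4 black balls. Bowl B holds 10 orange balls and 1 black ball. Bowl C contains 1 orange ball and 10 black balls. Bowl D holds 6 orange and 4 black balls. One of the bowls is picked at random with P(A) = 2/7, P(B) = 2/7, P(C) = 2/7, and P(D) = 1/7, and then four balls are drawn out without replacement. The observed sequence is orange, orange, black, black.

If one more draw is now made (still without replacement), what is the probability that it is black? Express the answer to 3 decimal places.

For each hypothesis, P(data | H) works out to: P(data | bowl A) = (4/8)(3/7)(4/6)(3/5) = 3/35; P(data | bowl B) = (10/11)(9/10)(1/9)(0/8) = 0; P(data | bowl C) = (1/11)(0/10) = 0; P(data | bowl D) = (6/10)(5/9)(4/8)(3/7) = 1/14.
Weighting by the prior gives 2/7 · 3/35 = 6/245, 2/7 · 0 = 0, 2/7 · 0 = 0, 1/7 · 1/14 = 1/98; these sum to 17/490.
Normalising, the posterior is P(bowl A | data) = 12/17, P(bowl B | data) = 0, P(bowl C | data) = 0, P(bowl D | data) = 5/17.
The predictive probability is P(black next | data) = (1/2)(12/17) + (1/3)(5/17) = 23/51.

0.451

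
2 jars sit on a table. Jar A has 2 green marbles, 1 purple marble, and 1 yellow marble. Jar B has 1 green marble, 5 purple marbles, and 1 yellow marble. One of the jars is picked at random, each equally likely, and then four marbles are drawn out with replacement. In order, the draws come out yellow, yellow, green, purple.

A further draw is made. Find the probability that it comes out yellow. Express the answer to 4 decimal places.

0.2275

Under each hypothesis, the probability of the observed sequence is: P(data | jar A) = (1/4)(1/4)(2/4)(1/4) = 0.0078125; P(data | jar B) = (1/7)(1/7)(1/7)(5/7) = 0.0020825.
The prior-weighted likelihoods are 1/2 · 0.0078125 = 0.0039062, 1/2 · 0.0020825 = 0.0010412; these sum to 0.0049475.
Normalising, the posterior is P(jar A | data) = 0.78954, P(jar B | data) = 0.21046.
Averaging over the posterior, P(yellow next | data) = (1/4)(0.78954) + (1/7)(0.21046) = 0.22745.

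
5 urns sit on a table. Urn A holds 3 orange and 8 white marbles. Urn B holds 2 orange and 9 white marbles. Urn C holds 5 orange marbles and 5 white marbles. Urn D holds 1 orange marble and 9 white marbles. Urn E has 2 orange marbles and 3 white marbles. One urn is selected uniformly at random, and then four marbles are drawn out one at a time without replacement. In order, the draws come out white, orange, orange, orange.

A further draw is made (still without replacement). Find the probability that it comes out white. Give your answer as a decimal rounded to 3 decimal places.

The likelihood of the observed sequence under each hypothesis: P(data | urn A) = (8/11)(3/10)(2/9)(1/8) = 0.0060606; P(data | urn B) = (9/11)(2/10)(1/9)(0/8) = 0; P(data | urn C) = (5/10)(5/9)(4/8)(3/7) = 0.059524; P(data | urn D) = (9/10)(1/9)(0/8) = 0; P(data | urn E) = (3/5)(2/4)(1/3)(0/2) = 0.
Multiplying each by its prior: 1/5 · 0.0060606 = 0.0012121, 1/5 · 0 = 0, 1/5 · 0.059524 = 0.011905, 1/5 · 0 = 0, 1/5 · 0 = 0; summing to 0.013117.
The posterior is then P(urn A | data) = 0.092409, P(urn B | data) = 0, P(urn C | data) = 0.90759, P(urn D | data) = 0, P(urn E | data) = 0.
Averaging over the posterior, P(white next | data) = (1)(0.092409) + (2/3)(0.90759) = 0.69747.

0.697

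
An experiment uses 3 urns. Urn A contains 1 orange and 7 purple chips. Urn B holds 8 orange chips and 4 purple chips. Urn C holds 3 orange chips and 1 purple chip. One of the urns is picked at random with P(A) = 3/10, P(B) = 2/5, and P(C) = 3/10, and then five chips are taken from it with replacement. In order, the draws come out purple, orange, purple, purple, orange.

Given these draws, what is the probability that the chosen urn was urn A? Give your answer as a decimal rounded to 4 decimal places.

Compute the likelihood of the observed sequence for each case: P(data | urn A) = (7/8)(1/8)(7/8)(7/8)(1/8) = 0.010468; P(data | urn B) = (4/12)(8/12)(4/12)(4/12)(8/12) = 0.016461; P(data | urn C) = (1/4)(3/4)(1/4)(1/4)(3/4) = 0.0087891.
Multiplying each by its prior: 3/10 · 0.010468 = 0.0031403, 2/5 · 0.016461 = 0.0065844, 3/10 · 0.0087891 = 0.0026367; these sum to 0.012361.
So P(urn A | data) = (0.0031403) / (0.012361) = 0.25404.

0.2540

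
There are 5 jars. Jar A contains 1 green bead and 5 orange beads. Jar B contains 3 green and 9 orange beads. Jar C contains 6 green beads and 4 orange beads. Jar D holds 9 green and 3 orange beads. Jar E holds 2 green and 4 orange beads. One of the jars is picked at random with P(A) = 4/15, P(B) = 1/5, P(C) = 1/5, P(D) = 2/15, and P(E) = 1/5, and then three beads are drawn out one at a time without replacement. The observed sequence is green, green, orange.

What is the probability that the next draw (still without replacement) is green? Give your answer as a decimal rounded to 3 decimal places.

0.482

The likelihood of the observed sequence under each hypothesis: P(data | jar A) = (1/6)(0/5) = 0; P(data | jar B) = (3/12)(2/11)(9/10) = 0.040909; P(data | jar C) = (6/10)(5/9)(4/8) = 0.16667; P(data | jar D) = (9/12)(8/11)(3/10) = 0.16364; P(data | jar E) = (2/6)(1/5)(4/4) = 0.066667.
Weighting by the prior gives 4/15 · 0 = 0, 1/5 · 0.040909 = 0.0081818, 1/5 · 0.16667 = 0.033333, 2/15 · 0.16364 = 0.021818, 1/5 · 0.066667 = 0.013333; these sum to 0.076667.
Dividing through by the total gives posterior P(jar A | data) = 0, P(jar B | data) = 0.10672, P(jar C | data) = 0.43478, P(jar D | data) = 0.28458, P(jar E | data) = 0.17391.
Averaging over the posterior, P(green next | data) = (1/9)(0.10672) + (4/7)(0.43478) + (7/9)(0.28458) + (0)(0.17391) = 0.48165.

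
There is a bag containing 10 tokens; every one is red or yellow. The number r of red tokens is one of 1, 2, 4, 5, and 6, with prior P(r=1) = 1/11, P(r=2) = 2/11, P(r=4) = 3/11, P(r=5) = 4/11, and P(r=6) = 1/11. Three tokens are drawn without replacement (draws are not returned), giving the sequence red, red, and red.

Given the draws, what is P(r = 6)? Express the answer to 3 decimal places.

The likelihood of the observed sequence under each hypothesis: P(data | r = 1) = (1/10)(0/9) = 0; P(data | r = 2) = (2/10)(1/9)(0/8) = 0; P(data | r = 4) = (4/10)(3/9)(2/8) = 1/30; P(data | r = 5) = (5/10)(4/9)(3/8) = 1/12; P(data | r = 6) = (6/10)(5/9)(4/8) = 1/6.
Multiplying each by its prior: 1/11 · 0 = 0, 2/11 · 0 = 0, 3/11 · 1/30 = 1/110, 4/11 · 1/12 = 1/33, 1/11 · 1/6 = 1/66; summing to 3/55.
Hence P(r = 6 | data) = (1/66) / (3/55) = 5/18.

0.278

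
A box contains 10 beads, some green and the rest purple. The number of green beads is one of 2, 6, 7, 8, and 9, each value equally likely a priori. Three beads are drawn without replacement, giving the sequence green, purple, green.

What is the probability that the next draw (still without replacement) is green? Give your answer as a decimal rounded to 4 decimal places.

0.7322

The likelihood of the observed sequence under each hypothesis: P(data | r = 2) = (2/10)(8/9)(1/8) = 0.022222; P(data | r = 6) = (6/10)(4/9)(5/8) = 0.16667; P(data | r = 7) = (7/10)(3/9)(6/8) = 0.175; P(data | r = 8) = (8/10)(2/9)(7/8) = 0.15556; P(data | r = 9) = (9/10)(1/9)(8/8) = 0.1.
Multiplying each by its prior: 1/5 · 0.022222 = 0.0044444, 1/5 · 0.16667 = 0.033333, 1/5 · 0.175 = 0.035, 1/5 · 0.15556 = 0.031111, 1/5 · 0.1 = 0.02; summing to 0.12389.
The posterior is then P(r = 2 | data) = 0.035874, P(r = 6 | data) = 0.26906, P(r = 7 | data) = 0.28251, P(r = 8 | data) = 0.25112, P(r = 9 | data) = 0.16143.
Averaging over the posterior, P(green next | data) = (0)(0.035874) + (4/7)(0.26906) + (5/7)(0.28251) + (6/7)(0.25112) + (1)(0.16143) = 0.73222.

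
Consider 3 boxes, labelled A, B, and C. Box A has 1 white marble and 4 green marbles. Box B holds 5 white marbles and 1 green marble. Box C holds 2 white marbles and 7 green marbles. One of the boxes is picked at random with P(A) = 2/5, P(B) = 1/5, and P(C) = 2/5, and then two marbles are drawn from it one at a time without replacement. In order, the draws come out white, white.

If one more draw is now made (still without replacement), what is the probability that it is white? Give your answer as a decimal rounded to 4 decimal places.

0.6923

Under each hypothesis, the probability of the observed sequence is: P(data | box A) = (1/5)(0/4) = 0; P(data | box B) = (5/6)(4/5) = 2/3; P(data | box C) = (2/9)(1/8) = 1/36.
Weighting by the prior gives 2/5 · 0 = 0, 1/5 · 2/3 = 2/15, 2/5 · 1/36 = 1/90; these sum to 13/90.
Normalising, the posterior is P(box A | data) = 0, P(box B | data) = 12/13, P(box C | data) = 1/13.
So P(white next | data) = Σ P(white next | H) P(H | data) = (3/4)(12/13) + (0)(1/13) = 9/13.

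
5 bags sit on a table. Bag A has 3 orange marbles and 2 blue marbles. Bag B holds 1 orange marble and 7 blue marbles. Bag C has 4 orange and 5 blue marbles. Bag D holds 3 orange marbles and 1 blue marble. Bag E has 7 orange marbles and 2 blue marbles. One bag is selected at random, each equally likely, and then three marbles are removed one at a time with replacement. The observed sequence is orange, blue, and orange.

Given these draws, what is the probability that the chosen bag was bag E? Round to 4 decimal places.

Under each hypothesis, the probability of the observed sequence is: P(data | bag A) = (3/5)(2/5)(3/5) = 0.144; P(data | bag B) = (1/8)(7/8)(1/8) = 0.013672; P(data | bag C) = (4/9)(5/9)(4/9) = 0.10974; P(data | bag D) = (3/4)(1/4)(3/4) = 0.14062; P(data | bag E) = (7/9)(2/9)(7/9) = 0.13443.
Multiplying each by its prior: 1/5 · 0.144 = 0.0288, 1/5 · 0.013672 = 0.0027344, 1/5 · 0.10974 = 0.021948, 1/5 · 0.14062 = 0.028125, 1/5 · 0.13443 = 0.026886; these sum to 0.10849.
Hence P(bag E | data) = (0.026886) / (0.10849) = 0.24781.

0.2478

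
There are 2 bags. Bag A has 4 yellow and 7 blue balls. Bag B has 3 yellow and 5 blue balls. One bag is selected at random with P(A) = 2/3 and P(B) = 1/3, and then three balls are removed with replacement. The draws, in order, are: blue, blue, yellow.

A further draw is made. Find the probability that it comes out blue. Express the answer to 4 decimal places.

0.6326

Compute the likelihood of the observed sequence for each case: P(data | bag A) = (7/11)(7/11)(4/11) = 0.14726; P(data | bag B) = (5/8)(5/8)(3/8) = 0.14648.
Multiplying each by its prior: 2/3 · 0.14726 = 0.098172, 1/3 · 0.14648 = 0.048828; these sum to 0.147.
The posterior is then P(bag A | data) = 0.66784, P(bag B | data) = 0.33216.
So P(blue next | data) = Σ P(blue next | H) P(H | data) = (7/11)(0.66784) + (5/8)(0.33216) = 0.63259.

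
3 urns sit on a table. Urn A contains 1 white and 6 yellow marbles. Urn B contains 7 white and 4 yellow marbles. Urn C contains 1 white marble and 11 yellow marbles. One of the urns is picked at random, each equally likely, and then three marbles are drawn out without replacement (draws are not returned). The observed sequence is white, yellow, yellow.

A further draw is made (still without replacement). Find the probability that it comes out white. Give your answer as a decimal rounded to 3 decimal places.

Compute the likelihood of the observed sequence for each case: P(data | urn A) = (1/7)(6/6)(5/5) = 0.14286; P(data | urn B) = (7/11)(4/10)(3/9) = 0.084848; P(data | urn C) = (1/12)(11/11)(10/10) = 0.083333.
The prior-weighted likelihoods are 1/3 · 0.14286 = 0.047619, 1/3 · 0.084848 = 0.028283, 1/3 · 0.083333 = 0.027778; summing to 0.10368.
The posterior is then P(urn A | data) = 0.45929, P(urn B | data) = 0.27279, P(urn C | data) = 0.26792.
The predictive probability is P(white next | data) = (0)(0.45929) + (3/4)(0.27279) + (0)(0.26792) = 0.20459.

0.205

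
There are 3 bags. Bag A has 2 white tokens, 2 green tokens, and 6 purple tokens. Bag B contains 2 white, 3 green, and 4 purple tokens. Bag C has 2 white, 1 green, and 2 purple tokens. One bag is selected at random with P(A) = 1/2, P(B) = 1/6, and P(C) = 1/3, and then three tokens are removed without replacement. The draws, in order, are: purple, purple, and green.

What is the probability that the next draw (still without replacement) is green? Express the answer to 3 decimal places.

0.153

For each hypothesis, P(data | H) works out to: P(data | bag A) = (6/10)(5/9)(2/8) = 0.083333; P(data | bag B) = (4/9)(3/8)(3/7) = 0.071429; P(data | bag C) = (2/5)(1/4)(1/3) = 0.033333.
Weighting by the prior gives 1/2 · 0.083333 = 0.041667, 1/6 · 0.071429 = 0.011905, 1/3 · 0.033333 = 0.011111; these sum to 0.064683.
The posterior is then P(bag A | data) = 0.64417, P(bag B | data) = 0.18405, P(bag C | data) = 0.17178.
So P(green next | data) = Σ P(green next | H) P(H | data) = (1/7)(0.64417) + (1/3)(0.18405) + (0)(0.17178) = 0.15337.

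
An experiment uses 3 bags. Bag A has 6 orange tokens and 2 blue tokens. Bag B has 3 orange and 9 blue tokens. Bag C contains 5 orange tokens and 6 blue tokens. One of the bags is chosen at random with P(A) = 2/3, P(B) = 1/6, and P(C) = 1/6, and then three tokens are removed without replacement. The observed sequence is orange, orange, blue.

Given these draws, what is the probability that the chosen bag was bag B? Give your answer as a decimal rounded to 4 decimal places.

The likelihood of the observed sequence under each hypothesis: P(data | bag A) = (6/8)(5/7)(2/6) = 0.17857; P(data | bag B) = (3/12)(2/11)(9/10) = 0.040909; P(data | bag C) = (5/11)(4/10)(6/9) = 0.12121.
Weighting by the prior gives 2/3 · 0.17857 = 0.11905, 1/6 · 0.040909 = 0.0068182, 1/6 · 0.12121 = 0.020202; these sum to 0.14607.
By Bayes' rule, P(bag B | data) = (0.0068182) / (0.14607) = 0.046678.

0.0467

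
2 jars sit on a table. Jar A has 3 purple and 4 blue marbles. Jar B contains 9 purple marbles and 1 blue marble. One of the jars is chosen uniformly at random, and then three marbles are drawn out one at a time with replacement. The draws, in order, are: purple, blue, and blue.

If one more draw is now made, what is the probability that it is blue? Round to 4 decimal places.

Under each hypothesis, the probability of the observed sequence is: P(data | jar A) = (3/7)(4/7)(4/7) = 0.13994; P(data | jar B) = (9/10)(1/10)(1/10) = 0.009.
Weighting by the prior gives 1/2 · 0.13994 = 0.069971, 1/2 · 0.009 = 0.0045; these sum to 0.074471.
Normalising, the posterior is P(jar A | data) = 0.93957, P(jar B | data) = 0.060426.
Averaging over the posterior, P(blue next | data) = (4/7)(0.93957) + (1/10)(0.060426) = 0.54294.

0.5429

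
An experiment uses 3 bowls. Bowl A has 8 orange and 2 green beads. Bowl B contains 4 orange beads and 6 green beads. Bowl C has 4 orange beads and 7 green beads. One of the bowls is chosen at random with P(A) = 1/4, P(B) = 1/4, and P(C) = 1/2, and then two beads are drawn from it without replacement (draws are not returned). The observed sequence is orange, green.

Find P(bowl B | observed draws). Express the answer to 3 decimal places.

Under each hypothesis, the probability of the observed sequence is: P(data | bowl A) = (8/10)(2/9) = 8/45; P(data | bowl B) = (4/10)(6/9) = 4/15; P(data | bowl C) = (4/11)(7/10) = 14/55.
Weighting by the prior gives 1/4 · 8/45 = 2/45, 1/4 · 4/15 = 1/15, 1/2 · 14/55 = 7/55; these sum to 118/495.
Hence P(bowl B | data) = (1/15) / (118/495) = 33/118.

0.280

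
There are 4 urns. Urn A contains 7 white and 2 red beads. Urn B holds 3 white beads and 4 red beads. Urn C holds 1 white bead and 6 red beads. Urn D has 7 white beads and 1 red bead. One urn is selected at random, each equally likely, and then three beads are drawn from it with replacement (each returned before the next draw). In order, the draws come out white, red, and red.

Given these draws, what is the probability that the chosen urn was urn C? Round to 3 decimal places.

0.353

Under each hypothesis, the probability of the observed sequence is: P(data | urn A) = (7/9)(2/9)(2/9) = 0.038409; P(data | urn B) = (3/7)(4/7)(4/7) = 0.13994; P(data | urn C) = (1/7)(6/7)(6/7) = 0.10496; P(data | urn D) = (7/8)(1/8)(1/8) = 0.013672.
The prior-weighted likelihoods are 1/4 · 0.038409 = 0.0096022, 1/4 · 0.13994 = 0.034985, 1/4 · 0.10496 = 0.026239, 1/4 · 0.013672 = 0.003418; summing to 0.074245.
By Bayes' rule, P(urn C | data) = (0.026239) / (0.074245) = 0.35341.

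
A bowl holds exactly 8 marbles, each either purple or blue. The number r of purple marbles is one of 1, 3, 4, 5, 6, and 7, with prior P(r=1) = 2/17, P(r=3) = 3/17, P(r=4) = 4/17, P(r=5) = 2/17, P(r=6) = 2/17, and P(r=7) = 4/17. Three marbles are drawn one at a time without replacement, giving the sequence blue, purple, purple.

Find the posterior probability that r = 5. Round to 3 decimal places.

0.174

For each hypothesis, P(data | H) works out to: P(data | r = 1) = (7/8)(1/7)(0/6) = 0; P(data | r = 3) = (5/8)(3/7)(2/6) = 5/56; P(data | r = 4) = (4/8)(4/7)(3/6) = 1/7; P(data | r = 5) = (3/8)(5/7)(4/6) = 5/28; P(data | r = 6) = (2/8)(6/7)(5/6) = 5/28; P(data | r = 7) = (1/8)(7/7)(6/6) = 1/8.
Weighting by the prior gives 2/17 · 0 = 0, 3/17 · 5/56 = 15/952, 4/17 · 1/7 = 4/119, 2/17 · 5/28 = 5/238, 2/17 · 5/28 = 5/238, 4/17 · 1/8 = 1/34; these sum to 115/952.
So P(r = 5 | data) = (5/238) / (115/952) = 4/23.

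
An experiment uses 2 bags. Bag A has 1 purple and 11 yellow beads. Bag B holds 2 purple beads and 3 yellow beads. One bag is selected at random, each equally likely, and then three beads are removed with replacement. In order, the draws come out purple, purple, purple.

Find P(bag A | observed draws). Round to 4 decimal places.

Under each hypothesis, the probability of the observed sequence is: P(data | bag A) = (1/12)(1/12)(1/12) = 0.0005787; P(data | bag B) = (2/5)(2/5)(2/5) = 0.064.
Multiplying each by its prior: 1/2 · 0.0005787 = 0.00028935, 1/2 · 0.064 = 0.032; these sum to 0.032289.
Therefore the posterior P(bag A | data) = (0.00028935) / (0.032289) = 0.0089612.

0.0090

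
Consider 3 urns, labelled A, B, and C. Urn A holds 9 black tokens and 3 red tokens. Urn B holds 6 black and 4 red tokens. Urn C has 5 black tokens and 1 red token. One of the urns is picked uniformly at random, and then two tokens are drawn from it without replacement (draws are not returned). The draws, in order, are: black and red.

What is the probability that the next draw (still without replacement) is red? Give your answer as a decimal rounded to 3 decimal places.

For each hypothesis, P(data | H) works out to: P(data | urn A) = (9/12)(3/11) = 0.20455; P(data | urn B) = (6/10)(4/9) = 0.26667; P(data | urn C) = (5/6)(1/5) = 0.16667.
Weighting by the prior gives 1/3 · 0.20455 = 0.068182, 1/3 · 0.26667 = 0.088889, 1/3 · 0.16667 = 0.055556; summing to 0.21263.
Normalising, the posterior is P(urn A | data) = 0.32067, P(urn B | data) = 0.41805, P(urn C | data) = 0.26128.
Averaging over the posterior, P(red next | data) = (1/5)(0.32067) + (3/8)(0.41805) + (0)(0.26128) = 0.2209.

0.221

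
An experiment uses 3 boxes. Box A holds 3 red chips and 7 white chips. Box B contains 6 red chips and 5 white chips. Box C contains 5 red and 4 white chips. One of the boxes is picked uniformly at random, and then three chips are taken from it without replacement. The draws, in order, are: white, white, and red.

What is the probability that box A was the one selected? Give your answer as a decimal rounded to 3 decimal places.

0.421

Under each hypothesis, the probability of the observed sequence is: P(data | box A) = (7/10)(6/9)(3/8) = 0.175; P(data | box B) = (5/11)(4/10)(6/9) = 0.12121; P(data | box C) = (4/9)(3/8)(5/7) = 0.11905.
The prior-weighted likelihoods are 1/3 · 0.175 = 0.058333, 1/3 · 0.12121 = 0.040404, 1/3 · 0.11905 = 0.039683; summing to 0.13842.
So P(box A | data) = (0.058333) / (0.13842) = 0.42142.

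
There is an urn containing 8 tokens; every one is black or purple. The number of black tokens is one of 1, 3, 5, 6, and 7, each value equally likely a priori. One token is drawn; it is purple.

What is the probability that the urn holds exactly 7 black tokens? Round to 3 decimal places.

0.056

The likelihood of this draw under each hypothesis: P(data | r = 1) = (7/8) = 7/8; P(data | r = 3) = (5/8) = 5/8; P(data | r = 5) = (3/8) = 3/8; P(data | r = 6) = (2/8) = 1/4; P(data | r = 7) = (1/8) = 1/8.
Weighting by the prior gives 1/5 · 7/8 = 7/40, 1/5 · 5/8 = 1/8, 1/5 · 3/8 = 3/40, 1/5 · 1/4 = 1/20, 1/5 · 1/8 = 1/40; these sum to 9/20.
So P(r = 7 | data) = (1/40) / (9/20) = 1/18.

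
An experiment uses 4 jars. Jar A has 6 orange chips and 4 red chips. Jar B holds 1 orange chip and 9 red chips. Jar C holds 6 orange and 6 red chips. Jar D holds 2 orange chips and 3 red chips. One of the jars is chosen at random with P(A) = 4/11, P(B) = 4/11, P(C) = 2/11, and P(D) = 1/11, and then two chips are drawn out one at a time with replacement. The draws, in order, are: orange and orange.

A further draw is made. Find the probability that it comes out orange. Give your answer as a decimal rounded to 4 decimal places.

For each hypothesis, P(data | H) works out to: P(data | jar A) = (6/10)(6/10) = 9/25; P(data | jar B) = (1/10)(1/10) = 1/100; P(data | jar C) = (6/12)(6/12) = 1/4; P(data | jar D) = (2/5)(2/5) = 4/25.
Multiplying each by its prior: 4/11 · 9/25 = 36/275, 4/11 · 1/100 = 1/275, 2/11 · 1/4 = 1/22, 1/11 · 4/25 = 4/275; summing to 107/550.
Dividing through by the total gives posterior P(jar A | data) = 0.6729, P(jar B | data) = 0.018692, P(jar C | data) = 0.23364, P(jar D | data) = 0.074766.
The predictive probability is P(orange next | data) = (3/5)(0.6729) + (1/10)(0.018692) + (1/2)(0.23364) + (2/5)(0.074766) = 0.55234.

0.5523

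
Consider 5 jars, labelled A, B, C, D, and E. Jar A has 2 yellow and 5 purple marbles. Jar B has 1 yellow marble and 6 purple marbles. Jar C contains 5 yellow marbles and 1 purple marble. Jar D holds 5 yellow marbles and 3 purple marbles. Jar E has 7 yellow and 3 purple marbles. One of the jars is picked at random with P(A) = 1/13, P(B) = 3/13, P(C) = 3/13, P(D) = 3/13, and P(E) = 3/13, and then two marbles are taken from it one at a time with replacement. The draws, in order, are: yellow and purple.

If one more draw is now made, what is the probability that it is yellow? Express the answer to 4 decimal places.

Under each hypothesis, the probability of the observed sequence is: P(data | jar A) = (2/7)(5/7) = 0.20408; P(data | jar B) = (1/7)(6/7) = 0.12245; P(data | jar C) = (5/6)(1/6) = 0.13889; P(data | jar D) = (5/8)(3/8) = 0.23438; P(data | jar E) = (7/10)(3/10) = 0.21.
The prior-weighted likelihoods are 1/13 · 0.20408 = 0.015699, 3/13 · 0.12245 = 0.028257, 3/13 · 0.13889 = 0.032051, 3/13 · 0.23438 = 0.054087, 3/13 · 0.21 = 0.048462; with total 0.17856.
Normalising, the posterior is P(jar A | data) = 0.08792, P(jar B | data) = 0.15826, P(jar C | data) = 0.1795, P(jar D | data) = 0.30291, P(jar E | data) = 0.27141.
Averaging over the posterior, P(yellow next | data) = (2/7)(0.08792) + (1/7)(0.15826) + (5/6)(0.1795) + (5/8)(0.30291) + (7/10)(0.27141) = 0.57662.

0.5766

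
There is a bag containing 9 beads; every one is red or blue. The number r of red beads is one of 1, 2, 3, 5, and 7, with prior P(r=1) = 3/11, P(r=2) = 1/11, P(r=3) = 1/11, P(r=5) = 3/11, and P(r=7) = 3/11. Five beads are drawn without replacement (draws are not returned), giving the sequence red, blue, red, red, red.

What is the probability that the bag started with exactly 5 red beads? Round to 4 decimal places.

Under each hypothesis, the probability of the observed sequence is: P(data | r = 1) = (1/9)(8/8)(0/7) = 0; P(data | r = 2) = (2/9)(7/8)(1/7)(0/6) = 0; P(data | r = 3) = (3/9)(6/8)(2/7)(1/6)(0/5) = 0; P(data | r = 5) = (5/9)(4/8)(4/7)(3/6)(2/5) = 2/63; P(data | r = 7) = (7/9)(2/8)(6/7)(5/6)(4/5) = 1/9.
The prior-weighted likelihoods are 3/11 · 0 = 0, 1/11 · 0 = 0, 1/11 · 0 = 0, 3/11 · 2/63 = 2/231, 3/11 · 1/9 = 1/33; with total 3/77.
Hence P(r = 5 | data) = (2/231) / (3/77) = 2/9.

0.2222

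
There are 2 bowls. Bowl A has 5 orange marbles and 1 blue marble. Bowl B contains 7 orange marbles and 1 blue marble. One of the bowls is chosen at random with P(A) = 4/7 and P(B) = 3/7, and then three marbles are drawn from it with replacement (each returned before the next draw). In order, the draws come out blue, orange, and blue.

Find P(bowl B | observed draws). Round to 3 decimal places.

0.307

For each hypothesis, P(data | H) works out to: P(data | bowl A) = (1/6)(5/6)(1/6) = 0.023148; P(data | bowl B) = (1/8)(7/8)(1/8) = 0.013672.
Multiplying each by its prior: 4/7 · 0.023148 = 0.013228, 3/7 · 0.013672 = 0.0058594; these sum to 0.019087.
Therefore the posterior P(bowl B | data) = (0.0058594) / (0.019087) = 0.30698.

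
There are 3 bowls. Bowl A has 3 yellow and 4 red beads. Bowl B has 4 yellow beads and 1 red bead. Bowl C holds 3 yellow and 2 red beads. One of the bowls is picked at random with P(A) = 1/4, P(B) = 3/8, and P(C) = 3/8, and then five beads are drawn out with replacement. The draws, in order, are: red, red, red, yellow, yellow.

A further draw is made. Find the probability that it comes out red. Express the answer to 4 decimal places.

0.4567

The likelihood of the observed sequence under each hypothesis: P(data | bowl A) = (4/7)(4/7)(4/7)(3/7)(3/7) = 0.034271; P(data | bowl B) = (1/5)(1/5)(1/5)(4/5)(4/5) = 0.00512; P(data | bowl C) = (2/5)(2/5)(2/5)(3/5)(3/5) = 0.02304.
The prior-weighted likelihoods are 1/4 · 0.034271 = 0.0085679, 3/8 · 0.00512 = 0.00192, 3/8 · 0.02304 = 0.00864; summing to 0.019128.
Normalising, the posterior is P(bowl A | data) = 0.44793, P(bowl B | data) = 0.10038, P(bowl C | data) = 0.4517.
So P(red next | data) = Σ P(red next | H) P(H | data) = (4/7)(0.44793) + (1/5)(0.10038) + (2/5)(0.4517) = 0.45671.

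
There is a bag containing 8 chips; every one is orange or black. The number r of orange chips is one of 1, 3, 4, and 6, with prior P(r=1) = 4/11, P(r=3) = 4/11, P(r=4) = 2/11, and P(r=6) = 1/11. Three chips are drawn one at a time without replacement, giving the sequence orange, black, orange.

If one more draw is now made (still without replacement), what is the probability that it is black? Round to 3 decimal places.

0.600

For each hypothesis, P(data | H) works out to: P(data | r = 1) = (1/8)(7/7)(0/6) = 0; P(data | r = 3) = (3/8)(5/7)(2/6) = 5/56; P(data | r = 4) = (4/8)(4/7)(3/6) = 1/7; P(data | r = 6) = (6/8)(2/7)(5/6) = 5/28.
The prior-weighted likelihoods are 4/11 · 0 = 0, 4/11 · 5/56 = 5/154, 2/11 · 1/7 = 2/77, 1/11 · 5/28 = 5/308; these sum to 23/308.
Dividing through by the total gives posterior P(r = 1 | data) = 0, P(r = 3 | data) = 10/23, P(r = 4 | data) = 8/23, P(r = 6 | data) = 5/23.
The predictive probability is P(black next | data) = (4/5)(10/23) + (3/5)(8/23) + (1/5)(5/23) = 3/5.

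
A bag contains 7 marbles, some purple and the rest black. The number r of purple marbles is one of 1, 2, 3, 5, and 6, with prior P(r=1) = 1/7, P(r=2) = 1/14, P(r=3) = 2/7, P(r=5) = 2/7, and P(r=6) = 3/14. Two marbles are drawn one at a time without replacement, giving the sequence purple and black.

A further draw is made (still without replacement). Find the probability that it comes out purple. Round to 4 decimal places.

Under each hypothesis, the probability of the observed sequence is: P(data | r = 1) = (1/7)(6/6) = 1/7; P(data | r = 2) = (2/7)(5/6) = 5/21; P(data | r = 3) = (3/7)(4/6) = 2/7; P(data | r = 5) = (5/7)(2/6) = 5/21; P(data | r = 6) = (6/7)(1/6) = 1/7.
The prior-weighted likelihoods are 1/7 · 1/7 = 1/49, 1/14 · 5/21 = 5/294, 2/7 · 2/7 = 4/49, 2/7 · 5/21 = 10/147, 3/14 · 1/7 = 3/98; summing to 32/147.
The posterior is then P(r = 1 | data) = 3/32, P(r = 2 | data) = 5/64, P(r = 3 | data) = 3/8, P(r = 5 | data) = 5/16, P(r = 6 | data) = 9/64.
Averaging over the posterior, P(purple next | data) = (0)(3/32) + (1/5)(5/64) + (2/5)(3/8) + (4/5)(5/16) + (1)(9/64) = 89/160.

0.5563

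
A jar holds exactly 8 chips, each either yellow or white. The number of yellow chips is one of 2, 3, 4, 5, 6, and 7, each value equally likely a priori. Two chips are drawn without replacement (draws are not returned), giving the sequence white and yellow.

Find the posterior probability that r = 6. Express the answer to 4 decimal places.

Under each hypothesis, the probability of the observed sequence is: P(data | r = 2) = (6/8)(2/7) = 3/14; P(data | r = 3) = (5/8)(3/7) = 15/56; P(data | r = 4) = (4/8)(4/7) = 2/7; P(data | r = 5) = (3/8)(5/7) = 15/56; P(data | r = 6) = (2/8)(6/7) = 3/14; P(data | r = 7) = (1/8)(7/7) = 1/8.
Multiplying each by its prior: 1/6 · 3/14 = 1/28, 1/6 · 15/56 = 5/112, 1/6 · 2/7 = 1/21, 1/6 · 15/56 = 5/112, 1/6 · 3/14 = 1/28, 1/6 · 1/8 = 1/48; these sum to 11/48.
So P(r = 6 | data) = (1/28) / (11/48) = 12/77.

0.1558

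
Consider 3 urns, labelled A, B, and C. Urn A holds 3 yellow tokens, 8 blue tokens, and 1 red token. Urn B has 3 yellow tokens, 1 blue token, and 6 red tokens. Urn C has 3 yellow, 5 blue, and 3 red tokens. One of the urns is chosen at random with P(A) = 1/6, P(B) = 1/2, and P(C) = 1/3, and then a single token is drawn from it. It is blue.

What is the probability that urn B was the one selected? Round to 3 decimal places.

0.160

Compute the likelihood of this draw for each case: P(data | urn A) = (8/12) = 0.66667; P(data | urn B) = (1/10) = 0.1; P(data | urn C) = (5/11) = 0.45455.
The prior-weighted likelihoods are 1/6 · 0.66667 = 0.11111, 1/2 · 0.1 = 0.05, 1/3 · 0.45455 = 0.15152; these sum to 0.31263.
Therefore the posterior P(urn B | data) = (0.05) / (0.31263) = 0.15994.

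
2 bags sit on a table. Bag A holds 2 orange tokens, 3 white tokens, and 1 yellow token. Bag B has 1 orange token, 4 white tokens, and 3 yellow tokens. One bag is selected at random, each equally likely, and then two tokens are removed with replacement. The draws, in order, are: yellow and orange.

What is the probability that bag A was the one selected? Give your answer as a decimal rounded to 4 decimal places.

0.5424

The likelihood of the observed sequence under each hypothesis: P(data | bag A) = (1/6)(2/6) = 0.055556; P(data | bag B) = (3/8)(1/8) = 0.046875.
The prior-weighted likelihoods are 1/2 · 0.055556 = 0.027778, 1/2 · 0.046875 = 0.023438; with total 0.051215.
Hence P(bag A | data) = (0.027778) / (0.051215) = 0.54237.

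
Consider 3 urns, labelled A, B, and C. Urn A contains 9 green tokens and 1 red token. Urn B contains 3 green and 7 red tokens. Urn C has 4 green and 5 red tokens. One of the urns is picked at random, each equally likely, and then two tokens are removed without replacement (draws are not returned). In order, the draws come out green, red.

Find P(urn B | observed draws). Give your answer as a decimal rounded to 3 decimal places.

For each hypothesis, P(data | H) works out to: P(data | urn A) = (9/10)(1/9) = 1/10; P(data | urn B) = (3/10)(7/9) = 7/30; P(data | urn C) = (4/9)(5/8) = 5/18.
Weighting by the prior gives 1/3 · 1/10 = 1/30, 1/3 · 7/30 = 7/90, 1/3 · 5/18 = 5/54; these sum to 11/54.
By Bayes' rule, P(urn B | data) = (7/90) / (11/54) = 21/55.

0.382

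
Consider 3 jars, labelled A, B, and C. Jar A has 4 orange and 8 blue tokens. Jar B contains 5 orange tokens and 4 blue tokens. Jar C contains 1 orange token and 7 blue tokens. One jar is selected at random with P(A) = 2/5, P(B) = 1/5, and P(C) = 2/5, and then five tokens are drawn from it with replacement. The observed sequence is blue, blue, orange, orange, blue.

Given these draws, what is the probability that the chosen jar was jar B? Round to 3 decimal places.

For each hypothesis, P(data | H) works out to: P(data | jar A) = (8/12)(8/12)(4/12)(4/12)(8/12) = 0.032922; P(data | jar B) = (4/9)(4/9)(5/9)(5/9)(4/9) = 0.027096; P(data | jar C) = (7/8)(7/8)(1/8)(1/8)(7/8) = 0.010468.
Weighting by the prior gives 2/5 · 0.032922 = 0.013169, 1/5 · 0.027096 = 0.0054192, 2/5 · 0.010468 = 0.004187; these sum to 0.022775.
By Bayes' rule, P(jar B | data) = (0.0054192) / (0.022775) = 0.23795.

0.238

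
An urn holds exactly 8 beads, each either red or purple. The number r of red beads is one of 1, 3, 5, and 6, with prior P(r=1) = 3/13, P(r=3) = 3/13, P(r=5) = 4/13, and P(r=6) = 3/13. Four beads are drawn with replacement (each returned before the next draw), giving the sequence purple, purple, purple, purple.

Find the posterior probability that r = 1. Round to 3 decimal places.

The likelihood of the observed sequence under each hypothesis: P(data | r = 1) = (7/8)(7/8)(7/8)(7/8) = 0.58618; P(data | r = 3) = (5/8)(5/8)(5/8)(5/8) = 0.15259; P(data | r = 5) = (3/8)(3/8)(3/8)(3/8) = 0.019775; P(data | r = 6) = (2/8)(2/8)(2/8)(2/8) = 0.0039062.
Multiplying each by its prior: 3/13 · 0.58618 = 0.13527, 3/13 · 0.15259 = 0.035213, 4/13 · 0.019775 = 0.0060847, 3/13 · 0.0039062 = 0.00090144; summing to 0.17747.
By Bayes' rule, P(r = 1 | data) = (0.13527) / (0.17747) = 0.76222.

0.762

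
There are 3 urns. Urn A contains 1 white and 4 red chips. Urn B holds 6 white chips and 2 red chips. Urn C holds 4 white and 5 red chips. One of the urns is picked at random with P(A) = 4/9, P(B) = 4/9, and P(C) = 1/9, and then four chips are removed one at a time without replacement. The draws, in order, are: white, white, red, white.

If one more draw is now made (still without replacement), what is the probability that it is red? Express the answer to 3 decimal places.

0.286

Compute the likelihood of the observed sequence for each case: P(data | urn A) = (1/5)(0/4) = 0; P(data | urn B) = (6/8)(5/7)(2/6)(4/5) = 0.14286; P(data | urn C) = (4/9)(3/8)(5/7)(2/6) = 0.039683.
The prior-weighted likelihoods are 4/9 · 0 = 0, 4/9 · 0.14286 = 0.063492, 1/9 · 0.039683 = 0.0044092; with total 0.067901.
Normalising, the posterior is P(urn A | data) = 0, P(urn B | data) = 0.93506, P(urn C | data) = 0.064935.
So P(red next | data) = Σ P(red next | H) P(H | data) = (1/4)(0.93506) + (4/5)(0.064935) = 0.28571.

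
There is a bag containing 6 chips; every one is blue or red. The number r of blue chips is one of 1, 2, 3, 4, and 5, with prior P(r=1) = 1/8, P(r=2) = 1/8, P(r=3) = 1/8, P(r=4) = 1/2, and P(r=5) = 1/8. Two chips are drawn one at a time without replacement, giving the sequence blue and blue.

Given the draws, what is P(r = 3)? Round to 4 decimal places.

0.0789

Under each hypothesis, the probability of the observed sequence is: P(data | r = 1) = (1/6)(0/5) = 0; P(data | r = 2) = (2/6)(1/5) = 1/15; P(data | r = 3) = (3/6)(2/5) = 1/5; P(data | r = 4) = (4/6)(3/5) = 2/5; P(data | r = 5) = (5/6)(4/5) = 2/3.
Weighting by the prior gives 1/8 · 0 = 0, 1/8 · 1/15 = 1/120, 1/8 · 1/5 = 1/40, 1/2 · 2/5 = 1/5, 1/8 · 2/3 = 1/12; these sum to 19/60.
Hence P(r = 3 | data) = (1/40) / (19/60) = 3/38.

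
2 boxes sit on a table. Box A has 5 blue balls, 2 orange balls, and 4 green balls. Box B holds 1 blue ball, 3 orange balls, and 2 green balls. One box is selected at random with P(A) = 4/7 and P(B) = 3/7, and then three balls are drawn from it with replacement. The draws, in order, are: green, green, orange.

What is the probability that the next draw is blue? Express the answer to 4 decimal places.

The likelihood of the observed sequence under each hypothesis: P(data | box A) = (4/11)(4/11)(2/11) = 0.024042; P(data | box B) = (2/6)(2/6)(3/6) = 0.055556.
The prior-weighted likelihoods are 4/7 · 0.024042 = 0.013738, 3/7 · 0.055556 = 0.02381; with total 0.037548.
The posterior is then P(box A | data) = 0.36589, P(box B | data) = 0.63411.
Averaging over the posterior, P(blue next | data) = (5/11)(0.36589) + (1/6)(0.63411) = 0.272.

0.2720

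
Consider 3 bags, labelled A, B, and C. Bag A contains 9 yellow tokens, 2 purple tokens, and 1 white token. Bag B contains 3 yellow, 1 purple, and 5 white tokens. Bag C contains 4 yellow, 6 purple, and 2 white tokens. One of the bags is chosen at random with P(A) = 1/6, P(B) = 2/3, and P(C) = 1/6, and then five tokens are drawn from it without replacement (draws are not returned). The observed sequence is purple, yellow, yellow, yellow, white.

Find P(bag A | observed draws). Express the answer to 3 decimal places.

The likelihood of the observed sequence under each hypothesis: P(data | bag A) = (2/12)(9/11)(8/10)(7/9)(1/8) = 0.010606; P(data | bag B) = (1/9)(3/8)(2/7)(1/6)(5/5) = 0.0019841; P(data | bag C) = (6/12)(4/11)(3/10)(2/9)(2/8) = 0.0030303.
Multiplying each by its prior: 1/6 · 0.010606 = 0.0017677, 2/3 · 0.0019841 = 0.0013228, 1/6 · 0.0030303 = 0.00050505; these sum to 0.0035955.
By Bayes' rule, P(bag A | data) = (0.0017677) / (0.0035955) = 0.49164.

0.492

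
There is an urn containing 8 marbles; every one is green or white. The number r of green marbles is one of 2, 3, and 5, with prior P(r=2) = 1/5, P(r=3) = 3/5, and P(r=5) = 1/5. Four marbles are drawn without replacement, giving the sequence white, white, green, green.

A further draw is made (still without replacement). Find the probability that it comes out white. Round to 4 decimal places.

The likelihood of the observed sequence under each hypothesis: P(data | r = 2) = (6/8)(5/7)(2/6)(1/5) = 1/28; P(data | r = 3) = (5/8)(4/7)(3/6)(2/5) = 1/14; P(data | r = 5) = (3/8)(2/7)(5/6)(4/5) = 1/14.
Multiplying each by its prior: 1/5 · 1/28 = 1/140, 3/5 · 1/14 = 3/70, 1/5 · 1/14 = 1/70; summing to 9/140.
Normalising, the posterior is P(r = 2 | data) = 1/9, P(r = 3 | data) = 2/3, P(r = 5 | data) = 2/9.
The predictive probability is P(white next | data) = (1)(1/9) + (3/4)(2/3) + (1/4)(2/9) = 2/3.

0.6667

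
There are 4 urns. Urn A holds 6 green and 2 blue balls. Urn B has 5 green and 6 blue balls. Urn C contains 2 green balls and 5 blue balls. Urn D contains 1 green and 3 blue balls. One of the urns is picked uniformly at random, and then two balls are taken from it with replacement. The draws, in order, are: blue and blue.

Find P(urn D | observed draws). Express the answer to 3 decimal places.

0.393

Compute the likelihood of the observed sequence for each case: P(data | urn A) = (2/8)(2/8) = 0.0625; P(data | urn B) = (6/11)(6/11) = 0.29752; P(data | urn C) = (5/7)(5/7) = 0.5102; P(data | urn D) = (3/4)(3/4) = 0.5625.
The prior-weighted likelihoods are 1/4 · 0.0625 = 0.015625, 1/4 · 0.29752 = 0.07438, 1/4 · 0.5102 = 0.12755, 1/4 · 0.5625 = 0.14062; summing to 0.35818.
Hence P(urn D | data) = (0.14062) / (0.35818) = 0.39261.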